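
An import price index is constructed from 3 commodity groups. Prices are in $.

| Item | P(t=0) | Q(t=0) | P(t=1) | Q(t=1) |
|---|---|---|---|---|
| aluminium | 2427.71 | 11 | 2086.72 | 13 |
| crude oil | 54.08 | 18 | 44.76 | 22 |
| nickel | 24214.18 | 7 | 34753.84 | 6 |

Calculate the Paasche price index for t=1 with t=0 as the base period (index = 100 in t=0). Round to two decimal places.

Paasche price index uses current-period quantities as weights.
ΣP(t=1)·Q(t=1) = 2086.72×13 + 44.76×22 + 34753.84×6 = 27127.36 + 984.72 + 208523.04 = 236635.12
ΣP(t=0)·Q(t=1) = 2427.71×13 + 54.08×22 + 24214.18×6 = 31560.23 + 1189.76 + 145285.08 = 178035.07
Index = 236635.12 / 178035.07 × 100 = 132.9149

132.91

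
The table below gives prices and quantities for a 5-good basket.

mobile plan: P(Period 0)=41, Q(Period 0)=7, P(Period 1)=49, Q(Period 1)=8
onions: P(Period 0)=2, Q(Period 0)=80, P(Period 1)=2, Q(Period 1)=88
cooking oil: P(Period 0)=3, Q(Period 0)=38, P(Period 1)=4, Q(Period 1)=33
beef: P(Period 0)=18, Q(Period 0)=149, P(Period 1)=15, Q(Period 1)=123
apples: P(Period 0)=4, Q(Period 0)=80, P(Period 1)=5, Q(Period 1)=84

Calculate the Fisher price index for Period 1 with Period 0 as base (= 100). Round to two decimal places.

Laspeyres component (base-period weights):
ΣP(Period 1)Q(Period 0) = 49×7 + 2×80 + 4×38 + 15×149 + 5×80 = 343 + 160 + 152 + 2235 + 400 = 3290
ΣP(Period 0)Q(Period 0) = 41×7 + 2×80 + 3×38 + 18×149 + 4×80 = 287 + 160 + 114 + 2682 + 320 = 3563
L = 3290 / 3563 × 100 = 92.3379
Paasche component (current-period weights):
ΣP(Period 1)Q(Period 1) = 49×8 + 2×88 + 4×33 + 15×123 + 5×84 = 392 + 176 + 132 + 1845 + 420 = 2965
ΣP(Period 0)Q(Period 1) = 41×8 + 2×88 + 3×33 + 18×123 + 4×84 = 328 + 176 + 99 + 2214 + 336 = 3153
P = 2965 / 3153 × 100 = 94.0374
Fisher = √(L × P) = √(92.3379 × 94.0374) = 93.1838

93.18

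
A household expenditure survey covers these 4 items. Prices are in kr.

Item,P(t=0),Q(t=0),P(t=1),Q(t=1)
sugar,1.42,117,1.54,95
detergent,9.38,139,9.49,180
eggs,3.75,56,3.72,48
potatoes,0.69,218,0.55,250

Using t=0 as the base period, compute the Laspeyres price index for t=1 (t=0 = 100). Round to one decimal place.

99.8

Laspeyres price index uses base-period quantities as weights.
ΣP(t=1)·Q(t=0) = 1.54×117 + 9.49×139 + 3.72×56 + 0.55×218 = 180.18 + 1319.11 + 208.32 + 119.9 = 1827.51
ΣP(t=0)·Q(t=0) = 1.42×117 + 9.38×139 + 3.75×56 + 0.69×218 = 166.14 + 1303.82 + 210 + 150.42 = 1830.38
Index = 1827.51 / 1830.38 × 100 = 99.8432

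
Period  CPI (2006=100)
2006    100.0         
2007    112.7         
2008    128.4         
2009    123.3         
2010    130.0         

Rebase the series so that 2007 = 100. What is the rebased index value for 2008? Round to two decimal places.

113.93

Rebased(2008) = 128.4 / 112.7 × 100 = 113.9308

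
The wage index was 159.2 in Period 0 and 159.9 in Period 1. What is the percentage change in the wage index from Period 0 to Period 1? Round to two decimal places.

0.44%

Change = (159.9 − 159.2) / 159.2 × 100
       = 0.7 / 159.2 × 100 = 0.4397%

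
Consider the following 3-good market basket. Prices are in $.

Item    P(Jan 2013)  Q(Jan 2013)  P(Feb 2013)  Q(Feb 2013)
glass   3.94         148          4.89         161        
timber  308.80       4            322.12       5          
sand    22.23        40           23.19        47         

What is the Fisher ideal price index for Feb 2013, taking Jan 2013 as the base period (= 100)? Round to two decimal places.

108.40

Laspeyres component (base-period weights):
ΣP(Feb 2013)Q(Jan 2013) = 4.89×148 + 322.12×4 + 23.19×40 = 723.72 + 1288.48 + 927.6 = 2939.8
ΣP(Jan 2013)Q(Jan 2013) = 3.94×148 + 308.80×4 + 22.23×40 = 583.12 + 1235.2 + 889.2 = 2707.52
L = 2939.8 / 2707.52 × 100 = 108.5791
Paasche component (current-period weights):
ΣP(Feb 2013)Q(Feb 2013) = 4.89×161 + 322.12×5 + 23.19×47 = 787.29 + 1610.6 + 1089.93 = 3487.82
ΣP(Jan 2013)Q(Feb 2013) = 3.94×161 + 308.80×5 + 22.23×47 = 634.34 + 1544 + 1044.81 = 3223.15
P = 3487.82 / 3223.15 × 100 = 108.2115
Fisher = √(L × P) = √(108.5791 × 108.2115) = 108.3951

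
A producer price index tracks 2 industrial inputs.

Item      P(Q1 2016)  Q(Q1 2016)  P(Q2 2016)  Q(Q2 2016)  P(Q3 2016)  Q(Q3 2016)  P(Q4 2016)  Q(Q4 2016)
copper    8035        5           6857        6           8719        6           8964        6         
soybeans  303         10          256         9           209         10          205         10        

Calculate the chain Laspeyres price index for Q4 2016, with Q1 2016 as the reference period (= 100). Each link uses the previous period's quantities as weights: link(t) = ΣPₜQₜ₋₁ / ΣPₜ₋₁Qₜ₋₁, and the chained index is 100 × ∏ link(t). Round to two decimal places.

Link Q1 2016→Q2 2016:
ΣP(Q2 2016)Q(Q1 2016) = 6857×5 + 256×10 = 34285 + 2560 = 36845
ΣP(Q1 2016)Q(Q1 2016) = 8035×5 + 303×10 = 40175 + 3030 = 43205
link = 36845/43205 = 0.852795
Link Q2 2016→Q3 2016:
ΣP(Q3 2016)Q(Q2 2016) = 8719×6 + 209×9 = 52314 + 1881 = 54195
ΣP(Q2 2016)Q(Q2 2016) = 6857×6 + 256×9 = 41142 + 2304 = 43446
link = 54195/43446 = 1.247411
Link Q3 2016→Q4 2016:
ΣP(Q4 2016)Q(Q3 2016) = 8964×6 + 205×10 = 53784 + 2050 = 55834
ΣP(Q3 2016)Q(Q3 2016) = 8719×6 + 209×10 = 52314 + 2090 = 54404
link = 55834/54404 = 1.026285
Chained index = 100 × 0.852795 × 1.247411 × 1.026285 = 109.1747

109.17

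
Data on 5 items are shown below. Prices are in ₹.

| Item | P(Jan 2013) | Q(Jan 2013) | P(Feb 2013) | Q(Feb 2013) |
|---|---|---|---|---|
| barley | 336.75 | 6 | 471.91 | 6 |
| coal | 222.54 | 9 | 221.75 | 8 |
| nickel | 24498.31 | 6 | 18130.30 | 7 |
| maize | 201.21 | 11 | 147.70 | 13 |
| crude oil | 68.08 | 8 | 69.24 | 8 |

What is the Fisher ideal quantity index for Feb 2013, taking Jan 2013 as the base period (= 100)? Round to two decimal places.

Laspeyres component (base-period weights):
ΣP(Jan 2013)Q(Feb 2013) = 336.75×6 + 222.54×8 + 24498.31×7 + 201.21×13 + 68.08×8 = 2020.5 + 1780.32 + 171488.17 + 2615.73 + 544.64 = 178449.36
ΣP(Jan 2013)Q(Jan 2013) = 336.75×6 + 222.54×9 + 24498.31×6 + 201.21×11 + 68.08×8 = 2020.5 + 2002.86 + 146989.86 + 2213.31 + 544.64 = 153771.17
L = 178449.36 / 153771.17 × 100 = 116.0486
Paasche component (current-period weights):
ΣP(Feb 2013)Q(Feb 2013) = 471.91×6 + 221.75×8 + 18130.30×7 + 147.70×13 + 69.24×8 = 2831.46 + 1774 + 126912.1 + 1920.1 + 553.92 = 133991.58
ΣP(Feb 2013)Q(Jan 2013) = 471.91×6 + 221.75×9 + 18130.30×6 + 147.70×11 + 69.24×8 = 2831.46 + 1995.75 + 108781.8 + 1624.7 + 553.92 = 115787.63
P = 133991.58 / 115787.63 × 100 = 115.7218
Fisher = √(L × P) = √(116.0486 × 115.7218) = 115.8851

115.89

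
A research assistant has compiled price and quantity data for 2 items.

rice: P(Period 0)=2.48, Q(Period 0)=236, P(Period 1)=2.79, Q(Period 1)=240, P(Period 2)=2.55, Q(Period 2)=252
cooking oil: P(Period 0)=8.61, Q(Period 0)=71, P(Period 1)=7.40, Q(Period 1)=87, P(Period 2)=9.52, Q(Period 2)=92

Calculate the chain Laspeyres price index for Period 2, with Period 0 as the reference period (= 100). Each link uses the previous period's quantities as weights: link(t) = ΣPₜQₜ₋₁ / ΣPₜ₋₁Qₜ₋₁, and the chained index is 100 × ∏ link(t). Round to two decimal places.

108.49

Link Period 0→Period 1:
ΣP(Period 1)Q(Period 0) = 2.79×236 + 7.40×71 = 658.44 + 525.4 = 1183.84
ΣP(Period 0)Q(Period 0) = 2.48×236 + 8.61×71 = 585.28 + 611.31 = 1196.59
link = 1183.84/1196.59 = 0.989345
Link Period 1→Period 2:
ΣP(Period 2)Q(Period 1) = 2.55×240 + 9.52×87 = 612 + 828.24 = 1440.24
ΣP(Period 1)Q(Period 1) = 2.79×240 + 7.40×87 = 669.6 + 643.8 = 1313.4
link = 1440.24/1313.4 = 1.096574
Chained index = 100 × 0.989345 × 1.096574 = 108.4889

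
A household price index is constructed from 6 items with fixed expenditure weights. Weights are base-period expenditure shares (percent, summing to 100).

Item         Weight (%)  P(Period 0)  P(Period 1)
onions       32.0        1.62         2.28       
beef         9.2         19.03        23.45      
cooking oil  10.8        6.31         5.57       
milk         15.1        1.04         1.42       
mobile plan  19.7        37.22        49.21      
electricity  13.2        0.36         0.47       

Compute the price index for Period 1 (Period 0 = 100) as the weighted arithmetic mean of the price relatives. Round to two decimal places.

129.80

onions: 32.0 × (2.28/1.62) = 32.0 × 1.407407 = 45.0370
beef: 9.2 × (23.45/19.03) = 9.2 × 1.232265 = 11.3368
cooking oil: 10.8 × (5.57/6.31) = 10.8 × 0.882726 = 9.5334
milk: 15.1 × (1.42/1.04) = 15.1 × 1.365385 = 20.6173
mobile plan: 19.7 × (49.21/37.22) = 19.7 × 1.322139 = 26.0461
electricity: 13.2 × (0.47/0.36) = 13.2 × 1.305556 = 17.2333
Index = Σ wᵢ·(p₁ᵢ/p₀ᵢ) = 45.0370 + 11.3368 + 9.5334 + 20.6173 + 26.0461 + 17.2333 = 129.8041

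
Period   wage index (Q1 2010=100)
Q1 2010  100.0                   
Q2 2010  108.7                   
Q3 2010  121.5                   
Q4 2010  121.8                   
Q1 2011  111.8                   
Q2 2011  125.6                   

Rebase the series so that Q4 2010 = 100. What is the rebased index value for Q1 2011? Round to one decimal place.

Rebased(Q1 2011) = 111.8 / 121.8 × 100 = 91.7898

91.8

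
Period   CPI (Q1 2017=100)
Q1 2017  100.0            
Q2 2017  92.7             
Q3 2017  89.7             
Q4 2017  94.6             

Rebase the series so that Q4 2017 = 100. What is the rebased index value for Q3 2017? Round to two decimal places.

Rebased(Q3 2017) = 89.7 / 94.6 × 100 = 94.8203

94.82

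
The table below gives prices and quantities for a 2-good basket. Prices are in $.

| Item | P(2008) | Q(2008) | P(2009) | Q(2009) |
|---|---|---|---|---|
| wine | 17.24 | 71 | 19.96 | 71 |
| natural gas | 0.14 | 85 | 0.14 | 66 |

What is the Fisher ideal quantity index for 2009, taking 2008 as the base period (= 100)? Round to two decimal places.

Laspeyres component (base-period weights):
ΣP(2008)Q(2009) = 17.24×71 + 0.14×66 = 1224.04 + 9.24 = 1233.28
ΣP(2008)Q(2008) = 17.24×71 + 0.14×85 = 1224.04 + 11.9 = 1235.94
L = 1233.28 / 1235.94 × 100 = 99.7848
Paasche component (current-period weights):
ΣP(2009)Q(2009) = 19.96×71 + 0.14×66 = 1417.16 + 9.24 = 1426.4
ΣP(2009)Q(2008) = 19.96×71 + 0.14×85 = 1417.16 + 11.9 = 1429.06
P = 1426.4 / 1429.06 × 100 = 99.8139
Fisher = √(L × P) = √(99.7848 × 99.8139) = 99.7993

99.80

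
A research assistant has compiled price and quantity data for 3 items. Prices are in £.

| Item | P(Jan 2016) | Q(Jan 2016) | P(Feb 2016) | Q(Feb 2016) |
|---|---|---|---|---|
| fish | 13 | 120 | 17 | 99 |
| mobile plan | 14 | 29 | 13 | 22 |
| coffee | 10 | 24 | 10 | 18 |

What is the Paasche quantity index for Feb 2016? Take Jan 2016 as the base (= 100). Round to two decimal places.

Paasche quantity index uses current-period prices as weights.
ΣP(Feb 2016)·Q(Feb 2016) = 17×99 + 13×22 + 10×18 = 1683 + 286 + 180 = 2149
ΣP(Feb 2016)·Q(Jan 2016) = 17×120 + 13×29 + 10×24 = 2040 + 377 + 240 = 2657
Index = 2149 / 2657 × 100 = 80.8807

80.88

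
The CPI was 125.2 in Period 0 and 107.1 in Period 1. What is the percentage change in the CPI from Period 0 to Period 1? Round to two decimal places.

-14.46%

Change = (107.1 − 125.2) / 125.2 × 100
       = -18.1 / 125.2 × 100 = -14.4569%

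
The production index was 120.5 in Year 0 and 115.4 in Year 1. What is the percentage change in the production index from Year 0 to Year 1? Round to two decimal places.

Change = (115.4 − 120.5) / 120.5 × 100
       = -5.1 / 120.5 × 100 = -4.2324%

-4.23%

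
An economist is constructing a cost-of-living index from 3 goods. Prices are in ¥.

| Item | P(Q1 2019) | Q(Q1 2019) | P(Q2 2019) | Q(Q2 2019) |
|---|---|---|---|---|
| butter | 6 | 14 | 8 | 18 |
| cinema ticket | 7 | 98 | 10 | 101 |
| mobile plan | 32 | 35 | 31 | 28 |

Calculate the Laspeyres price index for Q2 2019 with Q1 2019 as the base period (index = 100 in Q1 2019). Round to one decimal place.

115.2

Laspeyres price index uses base-period quantities as weights.
ΣP(Q2 2019)·Q(Q1 2019) = 8×14 + 10×98 + 31×35 = 112 + 980 + 1085 = 2177
ΣP(Q1 2019)·Q(Q1 2019) = 6×14 + 7×98 + 32×35 = 84 + 686 + 1120 = 1890
Index = 2177 / 1890 × 100 = 115.1852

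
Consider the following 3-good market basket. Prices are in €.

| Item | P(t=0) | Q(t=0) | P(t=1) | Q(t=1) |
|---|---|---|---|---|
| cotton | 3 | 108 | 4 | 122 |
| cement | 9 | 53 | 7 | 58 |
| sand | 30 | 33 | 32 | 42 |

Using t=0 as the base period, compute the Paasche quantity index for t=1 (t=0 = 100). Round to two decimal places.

120.39

Paasche quantity index uses current-period prices as weights.
ΣP(t=1)·Q(t=1) = 4×122 + 7×58 + 32×42 = 488 + 406 + 1344 = 2238
ΣP(t=1)·Q(t=0) = 4×108 + 7×53 + 32×33 = 432 + 371 + 1056 = 1859
Index = 2238 / 1859 × 100 = 120.3873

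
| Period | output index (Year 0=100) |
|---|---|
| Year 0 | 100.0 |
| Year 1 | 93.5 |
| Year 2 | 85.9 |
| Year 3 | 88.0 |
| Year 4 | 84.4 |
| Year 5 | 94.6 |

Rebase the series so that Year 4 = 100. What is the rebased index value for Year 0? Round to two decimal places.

118.48

Rebased(Year 0) = 100.0 / 84.4 × 100 = 118.4834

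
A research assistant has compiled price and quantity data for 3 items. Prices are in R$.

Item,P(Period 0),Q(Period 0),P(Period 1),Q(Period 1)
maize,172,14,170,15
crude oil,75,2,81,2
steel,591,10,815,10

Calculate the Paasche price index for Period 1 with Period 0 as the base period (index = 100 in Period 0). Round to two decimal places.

125.72

Paasche price index uses current-period quantities as weights.
ΣP(Period 1)·Q(Period 1) = 170×15 + 81×2 + 815×10 = 2550 + 162 + 8150 = 10862
ΣP(Period 0)·Q(Period 1) = 172×15 + 75×2 + 591×10 = 2580 + 150 + 5910 = 8640
Index = 10862 / 8640 × 100 = 125.7176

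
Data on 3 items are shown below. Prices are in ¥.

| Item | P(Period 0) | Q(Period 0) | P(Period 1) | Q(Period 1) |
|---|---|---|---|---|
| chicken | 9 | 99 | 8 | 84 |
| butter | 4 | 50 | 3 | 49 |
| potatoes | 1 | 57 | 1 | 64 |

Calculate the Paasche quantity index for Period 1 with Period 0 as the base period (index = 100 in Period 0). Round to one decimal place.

Paasche quantity index uses current-period prices as weights.
ΣP(Period 1)·Q(Period 1) = 8×84 + 3×49 + 1×64 = 672 + 147 + 64 = 883
ΣP(Period 1)·Q(Period 0) = 8×99 + 3×50 + 1×57 = 792 + 150 + 57 = 999
Index = 883 / 999 × 100 = 88.3884

88.4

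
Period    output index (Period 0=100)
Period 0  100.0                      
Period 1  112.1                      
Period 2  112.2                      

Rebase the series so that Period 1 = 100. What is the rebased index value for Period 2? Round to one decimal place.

Rebased(Period 2) = 112.2 / 112.1 × 100 = 100.0892

100.1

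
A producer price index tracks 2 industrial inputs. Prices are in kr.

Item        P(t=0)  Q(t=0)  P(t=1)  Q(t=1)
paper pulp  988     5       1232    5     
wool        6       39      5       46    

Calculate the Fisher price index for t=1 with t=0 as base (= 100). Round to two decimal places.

Laspeyres component (base-period weights):
ΣP(t=1)Q(t=0) = 1232×5 + 5×39 = 6160 + 195 = 6355
ΣP(t=0)Q(t=0) = 988×5 + 6×39 = 4940 + 234 = 5174
L = 6355 / 5174 × 100 = 122.8257
Paasche component (current-period weights):
ΣP(t=1)Q(t=1) = 1232×5 + 5×46 = 6160 + 230 = 6390
ΣP(t=0)Q(t=1) = 988×5 + 6×46 = 4940 + 276 = 5216
P = 6390 / 5216 × 100 = 122.5077
Fisher = √(L × P) = √(122.8257 × 122.5077) = 122.6666

122.67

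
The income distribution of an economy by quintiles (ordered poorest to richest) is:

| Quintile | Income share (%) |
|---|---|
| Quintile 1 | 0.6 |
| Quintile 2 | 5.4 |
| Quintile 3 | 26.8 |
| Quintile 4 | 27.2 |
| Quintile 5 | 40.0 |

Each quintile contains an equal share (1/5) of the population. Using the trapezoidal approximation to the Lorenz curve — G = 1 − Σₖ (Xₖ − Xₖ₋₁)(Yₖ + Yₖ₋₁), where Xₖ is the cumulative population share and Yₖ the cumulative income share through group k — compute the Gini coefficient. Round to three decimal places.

0.402

Cumulative income shares Yₖ: 0.0060, 0.0600, 0.3280, 0.6000, 1.0000
Σ (Xₖ−Xₖ₋₁)(Yₖ+Yₖ₋₁) = (1/5)(0.0060+0.0000) + (1/5)(0.0600+0.0060) + (1/5)(0.3280+0.0600) + (1/5)(0.6000+0.3280) + (1/5)(1.0000+0.6000)
  = 0.0012 + 0.0132 + 0.0776 + 0.1856 + 0.3200 = 0.5976
G = 1 − 0.5976 = 0.4024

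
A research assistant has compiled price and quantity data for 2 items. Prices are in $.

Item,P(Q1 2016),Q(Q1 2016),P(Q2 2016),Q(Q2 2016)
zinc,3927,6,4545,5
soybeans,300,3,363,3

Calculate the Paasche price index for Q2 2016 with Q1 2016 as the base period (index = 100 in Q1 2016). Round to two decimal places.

115.97

Paasche price index uses current-period quantities as weights.
ΣP(Q2 2016)·Q(Q2 2016) = 4545×5 + 363×3 = 22725 + 1089 = 23814
ΣP(Q1 2016)·Q(Q2 2016) = 3927×5 + 300×3 = 19635 + 900 = 20535
Index = 23814 / 20535 × 100 = 115.9679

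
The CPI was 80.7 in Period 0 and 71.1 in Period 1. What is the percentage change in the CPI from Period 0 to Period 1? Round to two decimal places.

-11.90%

Change = (71.1 − 80.7) / 80.7 × 100
       = -9.6 / 80.7 × 100 = -11.8959%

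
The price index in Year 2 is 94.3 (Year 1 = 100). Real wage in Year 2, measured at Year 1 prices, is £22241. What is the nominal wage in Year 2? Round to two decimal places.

20973.26

Nominal = Real × (Index/100) = 22241 × (94.3/100)
        = 22241 × 0.943 = 20973.2630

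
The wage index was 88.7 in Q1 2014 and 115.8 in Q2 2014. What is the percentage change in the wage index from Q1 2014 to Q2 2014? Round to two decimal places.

Change = (115.8 − 88.7) / 88.7 × 100
       = 27.1 / 88.7 × 100 = 30.5524%

30.55%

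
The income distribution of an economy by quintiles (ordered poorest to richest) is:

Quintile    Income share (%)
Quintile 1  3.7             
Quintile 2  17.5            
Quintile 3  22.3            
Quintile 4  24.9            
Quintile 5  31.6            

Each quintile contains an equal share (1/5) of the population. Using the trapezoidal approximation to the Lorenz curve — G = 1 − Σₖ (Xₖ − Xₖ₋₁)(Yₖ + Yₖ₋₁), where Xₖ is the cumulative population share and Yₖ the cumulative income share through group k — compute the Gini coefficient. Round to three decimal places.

Cumulative income shares Yₖ: 0.0370, 0.2120, 0.4350, 0.6840, 1.0000
Σ (Xₖ−Xₖ₋₁)(Yₖ+Yₖ₋₁) = (1/5)(0.0370+0.0000) + (1/5)(0.2120+0.0370) + (1/5)(0.4350+0.2120) + (1/5)(0.6840+0.4350) + (1/5)(1.0000+0.6840)
  = 0.0074 + 0.0498 + 0.1294 + 0.2238 + 0.3368 = 0.7472
G = 1 − 0.7472 = 0.2528

0.253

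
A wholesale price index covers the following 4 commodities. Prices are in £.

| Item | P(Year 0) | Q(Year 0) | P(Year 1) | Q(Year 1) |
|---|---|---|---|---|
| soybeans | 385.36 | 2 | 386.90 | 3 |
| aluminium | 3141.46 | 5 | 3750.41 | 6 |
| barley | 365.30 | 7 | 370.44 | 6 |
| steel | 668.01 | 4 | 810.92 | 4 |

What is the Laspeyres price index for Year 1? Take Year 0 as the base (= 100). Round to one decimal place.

Laspeyres price index uses base-period quantities as weights.
ΣP(Year 1)·Q(Year 0) = 386.90×2 + 3750.41×5 + 370.44×7 + 810.92×4 = 773.8 + 18752.05 + 2593.08 + 3243.68 = 25362.61
ΣP(Year 0)·Q(Year 0) = 385.36×2 + 3141.46×5 + 365.30×7 + 668.01×4 = 770.72 + 15707.3 + 2557.1 + 2672.04 = 21707.16
Index = 25362.61 / 21707.16 × 100 = 116.8398

116.8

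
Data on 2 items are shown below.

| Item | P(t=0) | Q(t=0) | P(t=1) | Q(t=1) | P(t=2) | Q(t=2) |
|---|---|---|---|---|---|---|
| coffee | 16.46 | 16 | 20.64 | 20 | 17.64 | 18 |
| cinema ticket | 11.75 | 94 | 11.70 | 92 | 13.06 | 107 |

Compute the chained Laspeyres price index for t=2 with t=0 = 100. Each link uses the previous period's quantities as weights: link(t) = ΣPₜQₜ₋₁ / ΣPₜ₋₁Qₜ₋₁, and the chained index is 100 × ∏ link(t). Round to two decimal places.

Link t=0→t=1:
ΣP(t=1)Q(t=0) = 20.64×16 + 11.70×94 = 330.24 + 1099.8 = 1430.04
ΣP(t=0)Q(t=0) = 16.46×16 + 11.75×94 = 263.36 + 1104.5 = 1367.86
link = 1430.04/1367.86 = 1.045458
Link t=1→t=2:
ΣP(t=2)Q(t=1) = 17.64×20 + 13.06×92 = 352.8 + 1201.52 = 1554.32
ΣP(t=1)Q(t=1) = 20.64×20 + 11.70×92 = 412.8 + 1076.4 = 1489.2
link = 1554.32/1489.2 = 1.043728
Chained index = 100 × 1.045458 × 1.043728 = 109.1174

109.12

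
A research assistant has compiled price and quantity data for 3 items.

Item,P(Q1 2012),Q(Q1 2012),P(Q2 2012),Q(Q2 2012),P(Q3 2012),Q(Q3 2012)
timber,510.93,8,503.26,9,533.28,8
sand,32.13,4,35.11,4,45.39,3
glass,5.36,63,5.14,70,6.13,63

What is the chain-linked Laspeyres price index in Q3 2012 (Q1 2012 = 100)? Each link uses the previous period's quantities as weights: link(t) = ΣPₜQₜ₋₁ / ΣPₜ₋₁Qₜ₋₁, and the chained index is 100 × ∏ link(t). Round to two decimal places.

Link Q1 2012→Q2 2012:
ΣP(Q2 2012)Q(Q1 2012) = 503.26×8 + 35.11×4 + 5.14×63 = 4026.08 + 140.44 + 323.82 = 4490.34
ΣP(Q1 2012)Q(Q1 2012) = 510.93×8 + 32.13×4 + 5.36×63 = 4087.44 + 128.52 + 337.68 = 4553.64
link = 4490.34/4553.64 = 0.986099
Link Q2 2012→Q3 2012:
ΣP(Q3 2012)Q(Q2 2012) = 533.28×9 + 45.39×4 + 6.13×70 = 4799.52 + 181.56 + 429.1 = 5410.18
ΣP(Q2 2012)Q(Q2 2012) = 503.26×9 + 35.11×4 + 5.14×70 = 4529.34 + 140.44 + 359.8 = 5029.58
link = 5410.18/5029.58 = 1.075672
Chained index = 100 × 0.986099 × 1.075672 = 106.0719

106.07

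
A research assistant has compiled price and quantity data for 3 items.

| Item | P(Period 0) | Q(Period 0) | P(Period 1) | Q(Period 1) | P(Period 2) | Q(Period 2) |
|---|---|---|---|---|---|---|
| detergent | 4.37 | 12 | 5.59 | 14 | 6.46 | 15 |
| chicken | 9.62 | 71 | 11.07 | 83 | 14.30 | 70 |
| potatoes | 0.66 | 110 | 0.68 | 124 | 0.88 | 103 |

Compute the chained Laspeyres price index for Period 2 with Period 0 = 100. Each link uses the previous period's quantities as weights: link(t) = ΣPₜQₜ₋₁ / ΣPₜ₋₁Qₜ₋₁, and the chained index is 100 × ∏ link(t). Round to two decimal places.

Link Period 0→Period 1:
ΣP(Period 1)Q(Period 0) = 5.59×12 + 11.07×71 + 0.68×110 = 67.08 + 785.97 + 74.8 = 927.85
ΣP(Period 0)Q(Period 0) = 4.37×12 + 9.62×71 + 0.66×110 = 52.44 + 683.02 + 72.6 = 808.06
link = 927.85/808.06 = 1.148244
Link Period 1→Period 2:
ΣP(Period 2)Q(Period 1) = 6.46×14 + 14.30×83 + 0.88×124 = 90.44 + 1186.9 + 109.12 = 1386.46
ΣP(Period 1)Q(Period 1) = 5.59×14 + 11.07×83 + 0.68×124 = 78.26 + 918.81 + 84.32 = 1081.39
link = 1386.46/1081.39 = 1.282109
Chained index = 100 × 1.148244 × 1.282109 = 147.2174

147.22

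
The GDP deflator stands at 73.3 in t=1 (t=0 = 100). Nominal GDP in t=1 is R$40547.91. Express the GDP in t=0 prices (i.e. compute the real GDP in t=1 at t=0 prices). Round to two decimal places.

Real = Nominal ÷ (Index/100) = 40547.91 ÷ (73.3/100)
     = 40547.91 ÷ 0.733 = 55317.7490

55317.75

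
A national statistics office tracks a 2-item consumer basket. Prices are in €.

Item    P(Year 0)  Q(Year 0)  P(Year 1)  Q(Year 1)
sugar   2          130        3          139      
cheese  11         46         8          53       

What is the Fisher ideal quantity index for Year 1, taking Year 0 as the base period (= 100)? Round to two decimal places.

Laspeyres component (base-period weights):
ΣP(Year 0)Q(Year 1) = 2×139 + 11×53 = 278 + 583 = 861
ΣP(Year 0)Q(Year 0) = 2×130 + 11×46 = 260 + 506 = 766
L = 861 / 766 × 100 = 112.4021
Paasche component (current-period weights):
ΣP(Year 1)Q(Year 1) = 3×139 + 8×53 = 417 + 424 = 841
ΣP(Year 1)Q(Year 0) = 3×130 + 8×46 = 390 + 368 = 758
P = 841 / 758 × 100 = 110.9499
Fisher = √(L × P) = √(112.4021 × 110.9499) = 111.6736

111.67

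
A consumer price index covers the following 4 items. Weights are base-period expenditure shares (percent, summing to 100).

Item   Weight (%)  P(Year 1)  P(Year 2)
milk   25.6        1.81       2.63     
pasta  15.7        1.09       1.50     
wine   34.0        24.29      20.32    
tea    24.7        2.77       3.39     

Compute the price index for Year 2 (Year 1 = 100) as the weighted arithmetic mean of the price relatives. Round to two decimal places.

milk: 25.6 × (2.63/1.81) = 25.6 × 1.453039 = 37.1978
pasta: 15.7 × (1.50/1.09) = 15.7 × 1.376147 = 21.6055
wine: 34.0 × (20.32/24.29) = 34.0 × 0.836558 = 28.4430
tea: 24.7 × (3.39/2.77) = 24.7 × 1.223827 = 30.2285
Index = Σ wᵢ·(p₁ᵢ/p₀ᵢ) = 37.1978 + 21.6055 + 28.4430 + 30.2285 = 117.4748

117.47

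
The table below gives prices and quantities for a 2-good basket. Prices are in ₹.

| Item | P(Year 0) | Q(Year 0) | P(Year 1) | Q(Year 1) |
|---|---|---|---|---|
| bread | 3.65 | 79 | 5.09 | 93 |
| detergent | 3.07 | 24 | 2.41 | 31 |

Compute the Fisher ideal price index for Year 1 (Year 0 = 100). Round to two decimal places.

126.58

Laspeyres component (base-period weights):
ΣP(Year 1)Q(Year 0) = 5.09×79 + 2.41×24 = 402.11 + 57.84 = 459.95
ΣP(Year 0)Q(Year 0) = 3.65×79 + 3.07×24 = 288.35 + 73.68 = 362.03
L = 459.95 / 362.03 × 100 = 127.0475
Paasche component (current-period weights):
ΣP(Year 1)Q(Year 1) = 5.09×93 + 2.41×31 = 473.37 + 74.71 = 548.08
ΣP(Year 0)Q(Year 1) = 3.65×93 + 3.07×31 = 339.45 + 95.17 = 434.62
P = 548.08 / 434.62 × 100 = 126.1056
Fisher = √(L × P) = √(127.0475 × 126.1056) = 126.5756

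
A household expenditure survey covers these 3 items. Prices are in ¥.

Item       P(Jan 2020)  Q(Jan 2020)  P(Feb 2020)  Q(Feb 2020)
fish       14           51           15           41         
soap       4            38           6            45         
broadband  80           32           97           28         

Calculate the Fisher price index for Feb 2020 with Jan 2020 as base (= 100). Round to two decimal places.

119.93

Laspeyres component (base-period weights):
ΣP(Feb 2020)Q(Jan 2020) = 15×51 + 6×38 + 97×32 = 765 + 228 + 3104 = 4097
ΣP(Jan 2020)Q(Jan 2020) = 14×51 + 4×38 + 80×32 = 714 + 152 + 2560 = 3426
L = 4097 / 3426 × 100 = 119.5855
Paasche component (current-period weights):
ΣP(Feb 2020)Q(Feb 2020) = 15×41 + 6×45 + 97×28 = 615 + 270 + 2716 = 3601
ΣP(Jan 2020)Q(Feb 2020) = 14×41 + 4×45 + 80×28 = 574 + 180 + 2240 = 2994
P = 3601 / 2994 × 100 = 120.2739
Fisher = √(L × P) = √(119.5855 × 120.2739) = 119.9292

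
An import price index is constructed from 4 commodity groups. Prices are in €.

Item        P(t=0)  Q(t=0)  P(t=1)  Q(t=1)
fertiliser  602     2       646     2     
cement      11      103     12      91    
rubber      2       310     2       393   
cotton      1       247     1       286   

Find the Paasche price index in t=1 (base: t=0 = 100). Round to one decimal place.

Paasche price index uses current-period quantities as weights.
ΣP(t=1)·Q(t=1) = 646×2 + 12×91 + 2×393 + 1×286 = 1292 + 1092 + 786 + 286 = 3456
ΣP(t=0)·Q(t=1) = 602×2 + 11×91 + 2×393 + 1×286 = 1204 + 1001 + 786 + 286 = 3277
Index = 3456 / 3277 × 100 = 105.4623

105.5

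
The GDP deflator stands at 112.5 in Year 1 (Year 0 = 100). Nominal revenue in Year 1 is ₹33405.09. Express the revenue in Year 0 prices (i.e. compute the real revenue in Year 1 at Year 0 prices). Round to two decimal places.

Real = Nominal ÷ (Index/100) = 33405.09 ÷ (112.5/100)
     = 33405.09 ÷ 1.125 = 29693.4133

29693.41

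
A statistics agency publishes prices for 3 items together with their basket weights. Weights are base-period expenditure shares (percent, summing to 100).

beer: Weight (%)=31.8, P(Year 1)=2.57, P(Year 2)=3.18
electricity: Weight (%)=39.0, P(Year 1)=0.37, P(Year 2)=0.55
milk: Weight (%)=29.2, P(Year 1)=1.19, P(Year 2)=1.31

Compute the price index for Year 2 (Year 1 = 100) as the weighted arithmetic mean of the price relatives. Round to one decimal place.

beer: 31.8 × (3.18/2.57) = 31.8 × 1.237354 = 39.3479
electricity: 39.0 × (0.55/0.37) = 39.0 × 1.486486 = 57.9730
milk: 29.2 × (1.31/1.19) = 29.2 × 1.100840 = 32.1445
Index = Σ wᵢ·(p₁ᵢ/p₀ᵢ) = 39.3479 + 57.9730 + 32.1445 = 129.4654

129.5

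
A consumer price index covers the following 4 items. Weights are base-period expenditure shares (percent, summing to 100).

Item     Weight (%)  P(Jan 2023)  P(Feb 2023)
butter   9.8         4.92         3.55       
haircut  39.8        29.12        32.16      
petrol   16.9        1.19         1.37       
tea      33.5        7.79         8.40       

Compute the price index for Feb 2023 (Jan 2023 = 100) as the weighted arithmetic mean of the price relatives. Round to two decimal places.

butter: 9.8 × (3.55/4.92) = 9.8 × 0.721545 = 7.0711
haircut: 39.8 × (32.16/29.12) = 39.8 × 1.104396 = 43.9549
petrol: 16.9 × (1.37/1.19) = 16.9 × 1.151261 = 19.4563
tea: 33.5 × (8.40/7.79) = 33.5 × 1.078306 = 36.1232
Index = Σ wᵢ·(p₁ᵢ/p₀ᵢ) = 7.0711 + 43.9549 + 19.4563 + 36.1232 = 106.6056

106.61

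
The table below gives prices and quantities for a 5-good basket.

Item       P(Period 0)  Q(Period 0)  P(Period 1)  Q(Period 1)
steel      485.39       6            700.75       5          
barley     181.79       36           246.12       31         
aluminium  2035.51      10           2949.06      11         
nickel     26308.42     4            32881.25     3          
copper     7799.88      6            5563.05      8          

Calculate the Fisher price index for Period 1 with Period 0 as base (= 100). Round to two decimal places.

111.36

Laspeyres component (base-period weights):
ΣP(Period 1)Q(Period 0) = 700.75×6 + 246.12×36 + 2949.06×10 + 32881.25×4 + 5563.05×6 = 4204.5 + 8860.32 + 29490.6 + 131525 + 33378.3 = 207458.72
ΣP(Period 0)Q(Period 0) = 485.39×6 + 181.79×36 + 2035.51×10 + 26308.42×4 + 7799.88×6 = 2912.34 + 6544.44 + 20355.1 + 105233.68 + 46799.28 = 181844.84
L = 207458.72 / 181844.84 × 100 = 114.0856
Paasche component (current-period weights):
ΣP(Period 1)Q(Period 1) = 700.75×5 + 246.12×31 + 2949.06×11 + 32881.25×3 + 5563.05×8 = 3503.75 + 7629.72 + 32439.66 + 98643.75 + 44504.4 = 186721.28
ΣP(Period 0)Q(Period 1) = 485.39×5 + 181.79×31 + 2035.51×11 + 26308.42×3 + 7799.88×8 = 2426.95 + 5635.49 + 22390.61 + 78925.26 + 62399.04 = 171777.35
P = 186721.28 / 171777.35 × 100 = 108.6996
Fisher = √(L × P) = √(114.0856 × 108.6996) = 111.3600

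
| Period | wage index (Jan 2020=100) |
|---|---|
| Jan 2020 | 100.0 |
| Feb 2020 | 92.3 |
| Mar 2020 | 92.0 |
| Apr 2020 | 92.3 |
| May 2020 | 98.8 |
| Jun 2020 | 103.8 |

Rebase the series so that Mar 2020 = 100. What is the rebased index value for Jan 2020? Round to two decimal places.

Rebased(Jan 2020) = 100.0 / 92.0 × 100 = 108.6957

108.70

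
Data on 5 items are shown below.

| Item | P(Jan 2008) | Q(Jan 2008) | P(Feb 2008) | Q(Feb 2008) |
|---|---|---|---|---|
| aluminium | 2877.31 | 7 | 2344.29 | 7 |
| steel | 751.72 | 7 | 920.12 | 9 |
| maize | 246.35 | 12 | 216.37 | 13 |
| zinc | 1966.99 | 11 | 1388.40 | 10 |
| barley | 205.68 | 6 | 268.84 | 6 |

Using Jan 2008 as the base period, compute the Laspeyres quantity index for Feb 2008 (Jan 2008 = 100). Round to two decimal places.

99.58

Laspeyres quantity index uses base-period prices as weights.
ΣP(Jan 2008)·Q(Feb 2008) = 2877.31×7 + 751.72×9 + 246.35×13 + 1966.99×10 + 205.68×6 = 20141.17 + 6765.48 + 3202.55 + 19669.9 + 1234.08 = 51013.18
ΣP(Jan 2008)·Q(Jan 2008) = 2877.31×7 + 751.72×7 + 246.35×12 + 1966.99×11 + 205.68×6 = 20141.17 + 5262.04 + 2956.2 + 21636.89 + 1234.08 = 51230.38
Index = 51013.18 / 51230.38 × 100 = 99.5760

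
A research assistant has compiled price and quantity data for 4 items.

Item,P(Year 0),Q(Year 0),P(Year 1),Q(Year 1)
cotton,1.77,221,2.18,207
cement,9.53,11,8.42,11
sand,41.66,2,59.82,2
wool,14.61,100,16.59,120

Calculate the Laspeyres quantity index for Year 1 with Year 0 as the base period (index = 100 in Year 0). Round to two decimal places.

Laspeyres quantity index uses base-period prices as weights.
ΣP(Year 0)·Q(Year 1) = 1.77×207 + 9.53×11 + 41.66×2 + 14.61×120 = 366.39 + 104.83 + 83.32 + 1753.2 = 2307.74
ΣP(Year 0)·Q(Year 0) = 1.77×221 + 9.53×11 + 41.66×2 + 14.61×100 = 391.17 + 104.83 + 83.32 + 1461 = 2040.32
Index = 2307.74 / 2040.32 × 100 = 113.1068

113.11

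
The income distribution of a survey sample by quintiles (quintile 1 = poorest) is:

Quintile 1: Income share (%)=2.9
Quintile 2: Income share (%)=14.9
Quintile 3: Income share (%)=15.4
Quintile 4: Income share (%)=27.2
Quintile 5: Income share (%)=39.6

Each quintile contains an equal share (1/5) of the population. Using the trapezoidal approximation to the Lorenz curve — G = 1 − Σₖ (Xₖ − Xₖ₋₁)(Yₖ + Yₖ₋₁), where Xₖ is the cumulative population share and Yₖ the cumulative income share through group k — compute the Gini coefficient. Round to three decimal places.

Cumulative income shares Yₖ: 0.0290, 0.1780, 0.3320, 0.6040, 1.0000
Σ (Xₖ−Xₖ₋₁)(Yₖ+Yₖ₋₁) = (1/5)(0.0290+0.0000) + (1/5)(0.1780+0.0290) + (1/5)(0.3320+0.1780) + (1/5)(0.6040+0.3320) + (1/5)(1.0000+0.6040)
  = 0.0058 + 0.0414 + 0.1020 + 0.1872 + 0.3208 = 0.6572
G = 1 − 0.6572 = 0.3428

0.343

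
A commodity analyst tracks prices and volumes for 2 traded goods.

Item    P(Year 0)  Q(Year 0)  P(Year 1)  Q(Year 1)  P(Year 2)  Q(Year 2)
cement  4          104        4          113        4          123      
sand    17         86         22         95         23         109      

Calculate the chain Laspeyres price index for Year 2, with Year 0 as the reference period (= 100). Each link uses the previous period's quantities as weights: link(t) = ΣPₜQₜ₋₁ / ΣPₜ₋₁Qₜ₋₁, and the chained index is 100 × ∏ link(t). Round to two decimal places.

127.49

Link Year 0→Year 1:
ΣP(Year 1)Q(Year 0) = 4×104 + 22×86 = 416 + 1892 = 2308
ΣP(Year 0)Q(Year 0) = 4×104 + 17×86 = 416 + 1462 = 1878
link = 2308/1878 = 1.228967
Link Year 1→Year 2:
ΣP(Year 2)Q(Year 1) = 4×113 + 23×95 = 452 + 2185 = 2637
ΣP(Year 1)Q(Year 1) = 4×113 + 22×95 = 452 + 2090 = 2542
link = 2637/2542 = 1.037372
Chained index = 100 × 1.228967 × 1.037372 = 127.4896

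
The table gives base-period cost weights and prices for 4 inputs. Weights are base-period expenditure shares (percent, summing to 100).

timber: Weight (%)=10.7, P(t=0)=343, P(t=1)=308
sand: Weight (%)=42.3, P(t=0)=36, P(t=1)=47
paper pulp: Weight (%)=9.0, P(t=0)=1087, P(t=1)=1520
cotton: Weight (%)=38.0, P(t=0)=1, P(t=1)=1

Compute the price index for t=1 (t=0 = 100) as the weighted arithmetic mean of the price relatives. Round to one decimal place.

115.4

timber: 10.7 × (308/343) = 10.7 × 0.897959 = 9.6082
sand: 42.3 × (47/36) = 42.3 × 1.305556 = 55.2250
paper pulp: 9.0 × (1520/1087) = 9.0 × 1.398344 = 12.5851
cotton: 38.0 × (1/1) = 38.0 × 1.000000 = 38.0000
Index = Σ wᵢ·(p₁ᵢ/p₀ᵢ) = 9.6082 + 55.2250 + 12.5851 + 38.0000 = 115.4183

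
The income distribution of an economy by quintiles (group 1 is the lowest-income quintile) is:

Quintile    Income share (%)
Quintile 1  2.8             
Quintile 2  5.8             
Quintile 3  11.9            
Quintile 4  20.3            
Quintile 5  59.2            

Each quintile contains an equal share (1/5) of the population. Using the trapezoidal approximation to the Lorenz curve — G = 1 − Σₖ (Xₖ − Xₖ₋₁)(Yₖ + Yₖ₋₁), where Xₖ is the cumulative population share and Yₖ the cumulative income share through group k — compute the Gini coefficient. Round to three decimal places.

0.509

Cumulative income shares Yₖ: 0.0280, 0.0860, 0.2050, 0.4080, 1.0000
Σ (Xₖ−Xₖ₋₁)(Yₖ+Yₖ₋₁) = (1/5)(0.0280+0.0000) + (1/5)(0.0860+0.0280) + (1/5)(0.2050+0.0860) + (1/5)(0.4080+0.2050) + (1/5)(1.0000+0.4080)
  = 0.0056 + 0.0228 + 0.0582 + 0.1226 + 0.2816 = 0.4908
G = 1 − 0.4908 = 0.5092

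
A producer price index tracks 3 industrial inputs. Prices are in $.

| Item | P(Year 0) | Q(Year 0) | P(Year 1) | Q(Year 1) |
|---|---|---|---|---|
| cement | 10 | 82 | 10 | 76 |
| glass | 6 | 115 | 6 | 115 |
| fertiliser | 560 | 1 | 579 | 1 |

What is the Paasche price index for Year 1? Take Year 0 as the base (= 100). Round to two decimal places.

Paasche price index uses current-period quantities as weights.
ΣP(Year 1)·Q(Year 1) = 10×76 + 6×115 + 579×1 = 760 + 690 + 579 = 2029
ΣP(Year 0)·Q(Year 1) = 10×76 + 6×115 + 560×1 = 760 + 690 + 560 = 2010
Index = 2029 / 2010 × 100 = 100.9453

100.95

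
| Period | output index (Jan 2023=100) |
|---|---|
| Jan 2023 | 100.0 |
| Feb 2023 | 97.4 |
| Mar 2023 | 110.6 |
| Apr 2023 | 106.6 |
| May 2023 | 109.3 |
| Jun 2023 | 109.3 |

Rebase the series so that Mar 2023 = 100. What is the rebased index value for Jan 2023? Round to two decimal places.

Rebased(Jan 2023) = 100.0 / 110.6 × 100 = 90.4159

90.42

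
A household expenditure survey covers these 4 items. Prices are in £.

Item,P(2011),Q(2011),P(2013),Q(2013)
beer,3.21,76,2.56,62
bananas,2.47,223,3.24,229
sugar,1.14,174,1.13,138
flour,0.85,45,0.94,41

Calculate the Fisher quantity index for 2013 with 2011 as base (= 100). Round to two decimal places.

Laspeyres component (base-period weights):
ΣP(2011)Q(2013) = 3.21×62 + 2.47×229 + 1.14×138 + 0.85×41 = 199.02 + 565.63 + 157.32 + 34.85 = 956.82
ΣP(2011)Q(2011) = 3.21×76 + 2.47×223 + 1.14×174 + 0.85×45 = 243.96 + 550.81 + 198.36 + 38.25 = 1031.38
L = 956.82 / 1031.38 × 100 = 92.7709
Paasche component (current-period weights):
ΣP(2013)Q(2013) = 2.56×62 + 3.24×229 + 1.13×138 + 0.94×41 = 158.72 + 741.96 + 155.94 + 38.54 = 1095.16
ΣP(2013)Q(2011) = 2.56×76 + 3.24×223 + 1.13×174 + 0.94×45 = 194.56 + 722.52 + 196.62 + 42.3 = 1156
P = 1095.16 / 1156 × 100 = 94.7370
Fisher = √(L × P) = √(92.7709 × 94.7370) = 93.7488

93.75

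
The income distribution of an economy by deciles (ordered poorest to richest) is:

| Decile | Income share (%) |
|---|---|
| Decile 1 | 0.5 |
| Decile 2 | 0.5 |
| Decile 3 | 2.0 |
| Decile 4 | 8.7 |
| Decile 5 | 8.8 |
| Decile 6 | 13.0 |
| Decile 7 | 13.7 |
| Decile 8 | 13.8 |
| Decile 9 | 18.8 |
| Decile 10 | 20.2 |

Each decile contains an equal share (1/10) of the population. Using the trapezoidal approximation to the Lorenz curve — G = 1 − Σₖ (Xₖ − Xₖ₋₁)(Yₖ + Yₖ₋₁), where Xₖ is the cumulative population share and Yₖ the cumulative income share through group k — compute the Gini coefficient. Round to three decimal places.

0.384

Cumulative income shares Yₖ: 0.0050, 0.0100, 0.0300, 0.1170, 0.2050, 0.3350, 0.4720, 0.6100, 0.7980, 1.0000
Σ (Xₖ−Xₖ₋₁)(Yₖ+Yₖ₋₁) = (1/10)(0.0050+0.0000) + (1/10)(0.0100+0.0050) + (1/10)(0.0300+0.0100) + (1/10)(0.1170+0.0300) + (1/10)(0.2050+0.1170) + (1/10)(0.3350+0.2050) + (1/10)(0.4720+0.3350) + (1/10)(0.6100+0.4720) + (1/10)(0.7980+0.6100) + (1/10)(1.0000+0.7980)
  = 0.0005 + 0.0015 + 0.0040 + 0.0147 + 0.0322 + 0.0540 + 0.0807 + 0.1082 + 0.1408 + 0.1798 = 0.6164
G = 1 − 0.6164 = 0.3836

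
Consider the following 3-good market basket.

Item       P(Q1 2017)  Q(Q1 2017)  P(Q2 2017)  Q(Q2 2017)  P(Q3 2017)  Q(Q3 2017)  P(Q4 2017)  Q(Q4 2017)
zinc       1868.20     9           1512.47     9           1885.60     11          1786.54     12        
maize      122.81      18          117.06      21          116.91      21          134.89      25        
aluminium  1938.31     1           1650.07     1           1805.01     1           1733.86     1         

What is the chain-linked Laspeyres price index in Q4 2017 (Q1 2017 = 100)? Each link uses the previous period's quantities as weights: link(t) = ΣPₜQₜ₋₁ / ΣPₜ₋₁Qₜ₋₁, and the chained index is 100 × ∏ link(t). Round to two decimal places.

96.16

Link Q1 2017→Q2 2017:
ΣP(Q2 2017)Q(Q1 2017) = 1512.47×9 + 117.06×18 + 1650.07×1 = 13612.23 + 2107.08 + 1650.07 = 17369.38
ΣP(Q1 2017)Q(Q1 2017) = 1868.20×9 + 122.81×18 + 1938.31×1 = 16813.8 + 2210.58 + 1938.31 = 20962.69
link = 17369.38/20962.69 = 0.828585
Link Q2 2017→Q3 2017:
ΣP(Q3 2017)Q(Q2 2017) = 1885.60×9 + 116.91×21 + 1805.01×1 = 16970.4 + 2455.11 + 1805.01 = 21230.52
ΣP(Q2 2017)Q(Q2 2017) = 1512.47×9 + 117.06×21 + 1650.07×1 = 13612.23 + 2458.26 + 1650.07 = 17720.56
link = 21230.52/17720.56 = 1.198073
Link Q3 2017→Q4 2017:
ΣP(Q4 2017)Q(Q3 2017) = 1786.54×11 + 134.89×21 + 1733.86×1 = 19651.94 + 2832.69 + 1733.86 = 24218.49
ΣP(Q3 2017)Q(Q3 2017) = 1885.60×11 + 116.91×21 + 1805.01×1 = 20741.6 + 2455.11 + 1805.01 = 25001.72
link = 24218.49/25001.72 = 0.968673
Chained index = 100 × 0.828585 × 1.198073 × 0.968673 = 96.1607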